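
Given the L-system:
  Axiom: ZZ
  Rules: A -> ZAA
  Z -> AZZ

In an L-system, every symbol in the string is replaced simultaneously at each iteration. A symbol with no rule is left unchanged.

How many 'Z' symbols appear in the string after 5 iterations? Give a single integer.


Step 0: ZZ  (2 'Z')
Step 1: AZZAZZ  (4 'Z')
Step 2: ZAAAZZAZZZAAAZZAZZ  (10 'Z')
Step 3: AZZZAAZAAZAAAZZAZZZAAAZZAZZAZZZAAZAAZAAAZZAZZZAAAZZAZZ  (28 'Z')
Step 4: ZAAAZZAZZAZZZAAZAAAZZZAAZAAAZZZAAZAAZAAAZZAZZZAAAZZAZZAZZZAAZAAZAAAZZAZZZAAAZZAZZZAAAZZAZZAZZZAAZAAAZZZAAZAAAZZZAAZAAZAAAZZAZZZAAAZZAZZAZZZAAZAAZAAAZZAZZZAAAZZAZZ  (82 'Z')
Step 5: AZZZAAZAAZAAAZZAZZZAAAZZAZZZAAAZZAZZAZZZAAZAAAZZZAAZAAZAAAZZAZZAZZZAAZAAAZZZAAZAAZAAAZZAZZAZZZAAZAAAZZZAAZAAAZZZAAZAAZAAAZZAZZZAAAZZAZZAZZZAAZAAZAAAZZAZZZAAAZZAZZZAAAZZAZZAZZZAAZAAAZZZAAZAAAZZZAAZAAZAAAZZAZZZAAAZZAZZAZZZAAZAAZAAAZZAZZZAAAZZAZZAZZZAAZAAZAAAZZAZZZAAAZZAZZZAAAZZAZZAZZZAAZAAAZZZAAZAAZAAAZZAZZAZZZAAZAAAZZZAAZAAZAAAZZAZZAZZZAAZAAAZZZAAZAAAZZZAAZAAZAAAZZAZZZAAAZZAZZAZZZAAZAAZAAAZZAZZZAAAZZAZZZAAAZZAZZAZZZAAZAAAZZZAAZAAAZZZAAZAAZAAAZZAZZZAAAZZAZZAZZZAAZAAZAAAZZAZZZAAAZZAZZ  (244 'Z')

Answer: 244


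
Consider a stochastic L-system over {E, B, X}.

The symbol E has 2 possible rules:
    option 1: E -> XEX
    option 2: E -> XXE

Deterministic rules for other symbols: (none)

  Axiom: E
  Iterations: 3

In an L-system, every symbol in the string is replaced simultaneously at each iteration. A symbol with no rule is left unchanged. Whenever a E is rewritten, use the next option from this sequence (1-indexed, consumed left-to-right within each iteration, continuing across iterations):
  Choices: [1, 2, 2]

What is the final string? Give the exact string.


Step 0: E
Step 1: XEX  (used choices [1])
Step 2: XXXEX  (used choices [2])
Step 3: XXXXXEX  (used choices [2])

Answer: XXXXXEX


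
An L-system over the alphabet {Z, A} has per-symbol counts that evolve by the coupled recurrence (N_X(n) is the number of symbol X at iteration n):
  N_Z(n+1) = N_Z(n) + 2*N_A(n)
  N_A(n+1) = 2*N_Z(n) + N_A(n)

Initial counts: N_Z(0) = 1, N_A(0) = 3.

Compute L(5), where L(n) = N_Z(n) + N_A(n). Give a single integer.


Step 0: N_Z=1, N_A=3, L=4
Step 1: N_Z=7, N_A=5, L=12
Step 2: N_Z=17, N_A=19, L=36
Step 3: N_Z=55, N_A=53, L=108
Step 4: N_Z=161, N_A=163, L=324
Step 5: N_Z=487, N_A=485, L=972

Answer: 972


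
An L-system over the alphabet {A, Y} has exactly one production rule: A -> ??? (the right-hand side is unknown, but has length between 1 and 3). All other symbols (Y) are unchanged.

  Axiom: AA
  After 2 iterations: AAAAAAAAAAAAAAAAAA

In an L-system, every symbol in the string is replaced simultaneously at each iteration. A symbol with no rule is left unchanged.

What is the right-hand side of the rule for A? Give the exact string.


Trying A -> AAA:
  Step 0: AA
  Step 1: AAAAAA
  Step 2: AAAAAAAAAAAAAAAAAA
Matches the given result.

Answer: AAA


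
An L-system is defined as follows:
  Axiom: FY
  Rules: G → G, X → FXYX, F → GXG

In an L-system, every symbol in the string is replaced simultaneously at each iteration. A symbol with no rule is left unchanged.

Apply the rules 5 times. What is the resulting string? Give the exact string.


Step 0: FY
Step 1: GXGY
Step 2: GFXYXGY
Step 3: GGXGFXYXYFXYXGY
Step 4: GGFXYXGGXGFXYXYFXYXYGXGFXYXYFXYXGY
Step 5: GGGXGFXYXYFXYXGGFXYXGGXGFXYXYFXYXYGXGFXYXYFXYXYGFXYXGGXGFXYXYFXYXYGXGFXYXYFXYXGY

Answer: GGGXGFXYXYFXYXGGFXYXGGXGFXYXYFXYXYGXGFXYXYFXYXYGFXYXGGXGFXYXYFXYXYGXGFXYXYFXYXGY


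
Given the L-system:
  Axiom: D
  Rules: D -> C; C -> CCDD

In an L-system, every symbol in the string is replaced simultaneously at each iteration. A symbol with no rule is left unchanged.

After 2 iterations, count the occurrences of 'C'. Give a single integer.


Step 0: D  (0 'C')
Step 1: C  (1 'C')
Step 2: CCDD  (2 'C')

Answer: 2


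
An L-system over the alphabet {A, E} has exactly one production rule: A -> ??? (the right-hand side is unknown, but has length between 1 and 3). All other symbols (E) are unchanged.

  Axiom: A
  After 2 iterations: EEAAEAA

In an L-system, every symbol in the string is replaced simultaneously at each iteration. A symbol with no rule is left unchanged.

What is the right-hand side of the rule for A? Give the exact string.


Trying A -> EAA:
  Step 0: A
  Step 1: EAA
  Step 2: EEAAEAA
Matches the given result.

Answer: EAA


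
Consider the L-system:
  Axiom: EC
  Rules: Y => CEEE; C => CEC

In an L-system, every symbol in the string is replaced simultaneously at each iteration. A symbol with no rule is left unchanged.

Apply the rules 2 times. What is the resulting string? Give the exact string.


Answer: ECECECEC

Derivation:
Step 0: EC
Step 1: ECEC
Step 2: ECECECEC


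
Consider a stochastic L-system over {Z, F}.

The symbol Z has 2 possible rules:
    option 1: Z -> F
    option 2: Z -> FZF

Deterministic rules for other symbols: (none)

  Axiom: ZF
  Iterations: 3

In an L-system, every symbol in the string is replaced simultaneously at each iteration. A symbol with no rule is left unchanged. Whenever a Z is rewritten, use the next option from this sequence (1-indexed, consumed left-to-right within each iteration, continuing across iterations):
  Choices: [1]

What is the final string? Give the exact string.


Step 0: ZF
Step 1: FF  (used choices [1])
Step 2: FF  (used choices [])
Step 3: FF  (used choices [])

Answer: FF


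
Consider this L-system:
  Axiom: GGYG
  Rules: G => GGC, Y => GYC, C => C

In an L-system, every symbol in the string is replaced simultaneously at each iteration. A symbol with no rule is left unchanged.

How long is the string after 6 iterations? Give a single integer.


Step 0: length = 4
Step 1: length = 12
Step 2: length = 28
Step 3: length = 60
Step 4: length = 124
Step 5: length = 252
Step 6: length = 508

Answer: 508


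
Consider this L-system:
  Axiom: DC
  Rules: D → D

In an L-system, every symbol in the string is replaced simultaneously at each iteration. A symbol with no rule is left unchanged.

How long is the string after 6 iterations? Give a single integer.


Answer: 2

Derivation:
Step 0: length = 2
Step 1: length = 2
Step 2: length = 2
Step 3: length = 2
Step 4: length = 2
Step 5: length = 2
Step 6: length = 2


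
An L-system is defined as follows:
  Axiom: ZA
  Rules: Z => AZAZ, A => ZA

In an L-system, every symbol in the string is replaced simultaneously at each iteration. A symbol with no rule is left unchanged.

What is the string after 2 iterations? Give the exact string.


Answer: ZAAZAZZAAZAZAZAZZA

Derivation:
Step 0: ZA
Step 1: AZAZZA
Step 2: ZAAZAZZAAZAZAZAZZA


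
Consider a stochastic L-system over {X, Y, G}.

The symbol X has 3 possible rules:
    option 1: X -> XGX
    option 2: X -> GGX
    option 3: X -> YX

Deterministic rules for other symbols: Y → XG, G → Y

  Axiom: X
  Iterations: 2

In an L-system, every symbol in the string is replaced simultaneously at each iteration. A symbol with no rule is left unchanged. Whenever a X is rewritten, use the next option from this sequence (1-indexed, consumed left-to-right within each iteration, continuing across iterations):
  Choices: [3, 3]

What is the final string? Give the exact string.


Step 0: X
Step 1: YX  (used choices [3])
Step 2: XGYX  (used choices [3])

Answer: XGYX


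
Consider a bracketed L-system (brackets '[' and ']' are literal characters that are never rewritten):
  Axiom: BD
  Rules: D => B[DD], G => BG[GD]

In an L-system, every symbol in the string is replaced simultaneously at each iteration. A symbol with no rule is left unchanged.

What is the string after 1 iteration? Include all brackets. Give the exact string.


Answer: BB[DD]

Derivation:
Step 0: BD
Step 1: BB[DD]


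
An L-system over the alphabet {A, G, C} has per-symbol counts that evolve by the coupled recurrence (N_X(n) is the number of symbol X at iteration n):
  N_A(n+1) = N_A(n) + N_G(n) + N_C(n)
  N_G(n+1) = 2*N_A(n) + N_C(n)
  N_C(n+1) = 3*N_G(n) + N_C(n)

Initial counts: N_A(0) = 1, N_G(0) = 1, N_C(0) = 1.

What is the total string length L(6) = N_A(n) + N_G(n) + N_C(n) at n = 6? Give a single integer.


Step 0: N_A=1, N_G=1, N_C=1, L=3
Step 1: N_A=3, N_G=3, N_C=4, L=10
Step 2: N_A=10, N_G=10, N_C=13, L=33
Step 3: N_A=33, N_G=33, N_C=43, L=109
Step 4: N_A=109, N_G=109, N_C=142, L=360
Step 5: N_A=360, N_G=360, N_C=469, L=1189
Step 6: N_A=1189, N_G=1189, N_C=1549, L=3927

Answer: 3927


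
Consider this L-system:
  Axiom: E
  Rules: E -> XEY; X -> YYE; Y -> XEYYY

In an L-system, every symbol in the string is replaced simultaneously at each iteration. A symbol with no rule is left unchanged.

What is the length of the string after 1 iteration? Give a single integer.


Step 0: length = 1
Step 1: length = 3

Answer: 3


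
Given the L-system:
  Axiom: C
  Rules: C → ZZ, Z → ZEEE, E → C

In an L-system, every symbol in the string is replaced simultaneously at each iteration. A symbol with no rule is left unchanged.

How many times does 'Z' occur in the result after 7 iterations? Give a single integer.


Step 0: C  (0 'Z')
Step 1: ZZ  (2 'Z')
Step 2: ZEEEZEEE  (2 'Z')
Step 3: ZEEECCCZEEECCC  (2 'Z')
Step 4: ZEEECCCZZZZZZZEEECCCZZZZZZ  (14 'Z')
Step 5: ZEEECCCZZZZZZZEEEZEEEZEEEZEEEZEEEZEEEZEEECCCZZZZZZZEEEZEEEZEEEZEEEZEEEZEEE  (26 'Z')
Step 6: ZEEECCCZZZZZZZEEEZEEEZEEEZEEEZEEEZEEEZEEECCCZEEECCCZEEECCCZEEECCCZEEECCCZEEECCCZEEECCCZZZZZZZEEEZEEEZEEEZEEEZEEEZEEEZEEECCCZEEECCCZEEECCCZEEECCCZEEECCCZEEECCC  (38 'Z')
Step 7: ZEEECCCZZZZZZZEEEZEEEZEEEZEEEZEEEZEEEZEEECCCZEEECCCZEEECCCZEEECCCZEEECCCZEEECCCZEEECCCZZZZZZZEEECCCZZZZZZZEEECCCZZZZZZZEEECCCZZZZZZZEEECCCZZZZZZZEEECCCZZZZZZZEEECCCZZZZZZZEEEZEEEZEEEZEEEZEEEZEEEZEEECCCZEEECCCZEEECCCZEEECCCZEEECCCZEEECCCZEEECCCZZZZZZZEEECCCZZZZZZZEEECCCZZZZZZZEEECCCZZZZZZZEEECCCZZZZZZZEEECCCZZZZZZ  (122 'Z')

Answer: 122


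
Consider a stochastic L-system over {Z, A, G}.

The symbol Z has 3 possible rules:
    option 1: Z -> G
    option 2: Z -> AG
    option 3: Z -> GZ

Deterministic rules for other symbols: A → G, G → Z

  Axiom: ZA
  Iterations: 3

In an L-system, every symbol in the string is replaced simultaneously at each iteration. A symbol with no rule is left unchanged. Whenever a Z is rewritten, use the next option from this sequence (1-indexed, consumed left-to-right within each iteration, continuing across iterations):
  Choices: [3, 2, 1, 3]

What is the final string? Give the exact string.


Step 0: ZA
Step 1: GZG  (used choices [3])
Step 2: ZAGZ  (used choices [2])
Step 3: GGZGZ  (used choices [1, 3])

Answer: GGZGZ


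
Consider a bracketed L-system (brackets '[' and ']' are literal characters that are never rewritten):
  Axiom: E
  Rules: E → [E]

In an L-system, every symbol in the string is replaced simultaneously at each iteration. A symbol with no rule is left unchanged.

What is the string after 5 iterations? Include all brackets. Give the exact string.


Answer: [[[[[E]]]]]

Derivation:
Step 0: E
Step 1: [E]
Step 2: [[E]]
Step 3: [[[E]]]
Step 4: [[[[E]]]]
Step 5: [[[[[E]]]]]


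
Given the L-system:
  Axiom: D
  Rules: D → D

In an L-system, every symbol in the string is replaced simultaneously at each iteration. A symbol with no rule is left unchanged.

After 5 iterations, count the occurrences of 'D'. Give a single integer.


Step 0: D  (1 'D')
Step 1: D  (1 'D')
Step 2: D  (1 'D')
Step 3: D  (1 'D')
Step 4: D  (1 'D')
Step 5: D  (1 'D')

Answer: 1


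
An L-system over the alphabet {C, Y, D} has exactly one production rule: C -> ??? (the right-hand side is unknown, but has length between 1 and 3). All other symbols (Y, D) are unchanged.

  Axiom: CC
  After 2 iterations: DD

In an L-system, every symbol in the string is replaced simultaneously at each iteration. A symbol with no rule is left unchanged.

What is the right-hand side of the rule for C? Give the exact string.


Trying C -> D:
  Step 0: CC
  Step 1: DD
  Step 2: DD
Matches the given result.

Answer: D


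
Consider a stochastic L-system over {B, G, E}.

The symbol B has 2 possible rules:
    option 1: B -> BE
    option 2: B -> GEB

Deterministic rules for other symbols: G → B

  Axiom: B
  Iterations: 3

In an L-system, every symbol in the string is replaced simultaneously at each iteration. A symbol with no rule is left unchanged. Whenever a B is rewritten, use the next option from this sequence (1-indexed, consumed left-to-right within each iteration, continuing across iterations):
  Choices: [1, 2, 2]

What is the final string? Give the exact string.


Step 0: B
Step 1: BE  (used choices [1])
Step 2: GEBE  (used choices [2])
Step 3: BEGEBE  (used choices [2])

Answer: BEGEBE


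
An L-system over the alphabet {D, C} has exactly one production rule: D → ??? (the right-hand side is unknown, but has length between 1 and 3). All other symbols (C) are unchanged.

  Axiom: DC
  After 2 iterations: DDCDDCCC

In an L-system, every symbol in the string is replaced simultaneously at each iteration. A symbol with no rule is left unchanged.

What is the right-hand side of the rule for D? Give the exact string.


Trying D → DDC:
  Step 0: DC
  Step 1: DDCC
  Step 2: DDCDDCCC
Matches the given result.

Answer: DDC


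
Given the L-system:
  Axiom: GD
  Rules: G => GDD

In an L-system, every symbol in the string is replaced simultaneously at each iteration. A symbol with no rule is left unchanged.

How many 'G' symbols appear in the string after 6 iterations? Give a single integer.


Answer: 1

Derivation:
Step 0: GD  (1 'G')
Step 1: GDDD  (1 'G')
Step 2: GDDDDD  (1 'G')
Step 3: GDDDDDDD  (1 'G')
Step 4: GDDDDDDDDD  (1 'G')
Step 5: GDDDDDDDDDDD  (1 'G')
Step 6: GDDDDDDDDDDDDD  (1 'G')


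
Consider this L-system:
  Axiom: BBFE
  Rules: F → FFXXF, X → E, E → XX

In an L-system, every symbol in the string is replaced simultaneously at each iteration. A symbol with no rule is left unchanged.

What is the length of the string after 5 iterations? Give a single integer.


Step 0: length = 4
Step 1: length = 9
Step 2: length = 21
Step 3: length = 61
Step 4: length = 175
Step 5: length = 525

Answer: 525


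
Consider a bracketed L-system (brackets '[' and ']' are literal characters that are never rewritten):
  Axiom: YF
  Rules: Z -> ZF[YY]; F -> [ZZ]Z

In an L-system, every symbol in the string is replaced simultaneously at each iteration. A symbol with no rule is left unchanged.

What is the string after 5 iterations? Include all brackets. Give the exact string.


Answer: Y[ZF[YY][ZZ]Z[YY][ZF[YY]ZF[YY]]ZF[YY][YY][ZF[YY][ZZ]Z[YY]ZF[YY][ZZ]Z[YY]]ZF[YY][ZZ]Z[YY][YY]ZF[YY][ZZ]Z[YY][ZF[YY]ZF[YY]]ZF[YY][YY][ZF[YY][ZZ]Z[YY]ZF[YY][ZZ]Z[YY]]ZF[YY][ZZ]Z[YY][YY]]ZF[YY][ZZ]Z[YY][ZF[YY]ZF[YY]]ZF[YY][YY][ZF[YY][ZZ]Z[YY]ZF[YY][ZZ]Z[YY]]ZF[YY][ZZ]Z[YY][YY]

Derivation:
Step 0: YF
Step 1: Y[ZZ]Z
Step 2: Y[ZF[YY]ZF[YY]]ZF[YY]
Step 3: Y[ZF[YY][ZZ]Z[YY]ZF[YY][ZZ]Z[YY]]ZF[YY][ZZ]Z[YY]
Step 4: Y[ZF[YY][ZZ]Z[YY][ZF[YY]ZF[YY]]ZF[YY][YY]ZF[YY][ZZ]Z[YY][ZF[YY]ZF[YY]]ZF[YY][YY]]ZF[YY][ZZ]Z[YY][ZF[YY]ZF[YY]]ZF[YY][YY]
Step 5: Y[ZF[YY][ZZ]Z[YY][ZF[YY]ZF[YY]]ZF[YY][YY][ZF[YY][ZZ]Z[YY]ZF[YY][ZZ]Z[YY]]ZF[YY][ZZ]Z[YY][YY]ZF[YY][ZZ]Z[YY][ZF[YY]ZF[YY]]ZF[YY][YY][ZF[YY][ZZ]Z[YY]ZF[YY][ZZ]Z[YY]]ZF[YY][ZZ]Z[YY][YY]]ZF[YY][ZZ]Z[YY][ZF[YY]ZF[YY]]ZF[YY][YY][ZF[YY][ZZ]Z[YY]ZF[YY][ZZ]Z[YY]]ZF[YY][ZZ]Z[YY][YY]


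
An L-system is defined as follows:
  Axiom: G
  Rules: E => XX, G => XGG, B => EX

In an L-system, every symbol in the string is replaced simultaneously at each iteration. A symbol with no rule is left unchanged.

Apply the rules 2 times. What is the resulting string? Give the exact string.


Answer: XXGGXGG

Derivation:
Step 0: G
Step 1: XGG
Step 2: XXGGXGG


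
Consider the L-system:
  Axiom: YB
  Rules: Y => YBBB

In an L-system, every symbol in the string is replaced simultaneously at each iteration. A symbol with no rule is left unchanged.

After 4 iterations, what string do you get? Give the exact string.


Step 0: YB
Step 1: YBBBB
Step 2: YBBBBBBB
Step 3: YBBBBBBBBBB
Step 4: YBBBBBBBBBBBBB

Answer: YBBBBBBBBBBBBB


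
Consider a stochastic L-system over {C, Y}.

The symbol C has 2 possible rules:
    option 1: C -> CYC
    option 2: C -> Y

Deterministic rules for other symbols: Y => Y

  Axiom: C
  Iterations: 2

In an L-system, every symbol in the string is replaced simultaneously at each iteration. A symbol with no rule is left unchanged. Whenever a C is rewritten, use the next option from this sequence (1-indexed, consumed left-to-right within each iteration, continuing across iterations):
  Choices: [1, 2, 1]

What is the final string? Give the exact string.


Answer: YYCYC

Derivation:
Step 0: C
Step 1: CYC  (used choices [1])
Step 2: YYCYC  (used choices [2, 1])


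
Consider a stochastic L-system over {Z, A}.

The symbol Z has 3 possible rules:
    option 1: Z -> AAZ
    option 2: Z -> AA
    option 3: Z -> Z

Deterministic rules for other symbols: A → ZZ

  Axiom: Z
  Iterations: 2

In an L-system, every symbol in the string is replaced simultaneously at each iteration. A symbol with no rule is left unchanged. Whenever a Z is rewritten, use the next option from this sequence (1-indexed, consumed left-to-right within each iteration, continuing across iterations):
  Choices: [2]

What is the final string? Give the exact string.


Step 0: Z
Step 1: AA  (used choices [2])
Step 2: ZZZZ  (used choices [])

Answer: ZZZZ


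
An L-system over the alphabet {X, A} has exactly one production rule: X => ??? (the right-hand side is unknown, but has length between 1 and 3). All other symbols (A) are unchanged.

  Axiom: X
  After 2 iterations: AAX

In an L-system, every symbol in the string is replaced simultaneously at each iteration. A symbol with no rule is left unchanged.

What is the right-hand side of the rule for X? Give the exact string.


Trying X => AX:
  Step 0: X
  Step 1: AX
  Step 2: AAX
Matches the given result.

Answer: AX


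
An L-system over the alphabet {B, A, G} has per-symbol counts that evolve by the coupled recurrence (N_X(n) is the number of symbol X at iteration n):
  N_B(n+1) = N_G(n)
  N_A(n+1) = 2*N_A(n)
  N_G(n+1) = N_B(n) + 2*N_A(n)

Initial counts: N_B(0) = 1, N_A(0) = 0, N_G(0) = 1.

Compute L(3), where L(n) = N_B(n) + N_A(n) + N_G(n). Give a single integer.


Step 0: N_B=1, N_A=0, N_G=1, L=2
Step 1: N_B=1, N_A=0, N_G=1, L=2
Step 2: N_B=1, N_A=0, N_G=1, L=2
Step 3: N_B=1, N_A=0, N_G=1, L=2

Answer: 2


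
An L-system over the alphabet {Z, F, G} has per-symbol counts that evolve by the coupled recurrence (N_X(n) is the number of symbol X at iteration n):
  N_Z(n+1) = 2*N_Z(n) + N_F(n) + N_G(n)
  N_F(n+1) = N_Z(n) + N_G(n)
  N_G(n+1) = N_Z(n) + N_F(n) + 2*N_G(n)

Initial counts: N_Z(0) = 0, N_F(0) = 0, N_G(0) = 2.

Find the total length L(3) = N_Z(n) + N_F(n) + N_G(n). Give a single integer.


Answer: 100

Derivation:
Step 0: N_Z=0, N_F=0, N_G=2, L=2
Step 1: N_Z=2, N_F=2, N_G=4, L=8
Step 2: N_Z=10, N_F=6, N_G=12, L=28
Step 3: N_Z=38, N_F=22, N_G=40, L=100


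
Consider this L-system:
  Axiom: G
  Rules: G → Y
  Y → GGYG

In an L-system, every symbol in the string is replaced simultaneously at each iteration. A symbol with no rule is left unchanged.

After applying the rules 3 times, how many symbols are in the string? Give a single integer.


Step 0: length = 1
Step 1: length = 1
Step 2: length = 4
Step 3: length = 7

Answer: 7


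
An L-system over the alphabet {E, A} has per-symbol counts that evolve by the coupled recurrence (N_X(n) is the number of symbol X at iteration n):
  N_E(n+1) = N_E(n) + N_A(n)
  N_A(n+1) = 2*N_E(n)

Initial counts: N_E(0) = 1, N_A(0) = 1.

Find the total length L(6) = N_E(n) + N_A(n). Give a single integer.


Step 0: N_E=1, N_A=1, L=2
Step 1: N_E=2, N_A=2, L=4
Step 2: N_E=4, N_A=4, L=8
Step 3: N_E=8, N_A=8, L=16
Step 4: N_E=16, N_A=16, L=32
Step 5: N_E=32, N_A=32, L=64
Step 6: N_E=64, N_A=64, L=128

Answer: 128


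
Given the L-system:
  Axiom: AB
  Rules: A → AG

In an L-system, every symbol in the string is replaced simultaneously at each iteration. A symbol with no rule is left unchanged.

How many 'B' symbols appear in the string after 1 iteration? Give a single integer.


Step 0: AB  (1 'B')
Step 1: AGB  (1 'B')

Answer: 1


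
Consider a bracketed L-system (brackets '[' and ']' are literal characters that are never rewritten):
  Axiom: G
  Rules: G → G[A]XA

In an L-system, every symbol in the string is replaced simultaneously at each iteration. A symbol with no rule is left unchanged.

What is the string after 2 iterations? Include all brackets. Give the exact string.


Answer: G[A]XA[A]XA

Derivation:
Step 0: G
Step 1: G[A]XA
Step 2: G[A]XA[A]XA


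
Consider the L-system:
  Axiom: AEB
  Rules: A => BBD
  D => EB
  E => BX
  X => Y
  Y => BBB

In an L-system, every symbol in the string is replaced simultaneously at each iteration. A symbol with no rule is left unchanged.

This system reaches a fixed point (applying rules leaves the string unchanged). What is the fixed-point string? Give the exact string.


Step 0: AEB
Step 1: BBDBXB
Step 2: BBEBBYB
Step 3: BBBXBBBBBB
Step 4: BBBYBBBBBB
Step 5: BBBBBBBBBBBB
Step 6: BBBBBBBBBBBB  (unchanged — fixed point at step 5)

Answer: BBBBBBBBBBBB


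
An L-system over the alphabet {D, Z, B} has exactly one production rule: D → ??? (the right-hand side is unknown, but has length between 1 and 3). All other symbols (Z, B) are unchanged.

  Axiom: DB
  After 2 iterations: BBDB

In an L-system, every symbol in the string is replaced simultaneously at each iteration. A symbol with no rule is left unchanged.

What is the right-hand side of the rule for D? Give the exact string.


Trying D → BD:
  Step 0: DB
  Step 1: BDB
  Step 2: BBDB
Matches the given result.

Answer: BD


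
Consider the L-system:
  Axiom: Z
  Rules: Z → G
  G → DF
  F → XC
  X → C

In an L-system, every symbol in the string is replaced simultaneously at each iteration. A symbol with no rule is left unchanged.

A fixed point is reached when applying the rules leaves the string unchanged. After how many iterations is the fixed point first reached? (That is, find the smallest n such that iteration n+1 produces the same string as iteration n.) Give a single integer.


Answer: 4

Derivation:
Step 0: Z
Step 1: G
Step 2: DF
Step 3: DXC
Step 4: DCC
Step 5: DCC  (unchanged — fixed point at step 4)


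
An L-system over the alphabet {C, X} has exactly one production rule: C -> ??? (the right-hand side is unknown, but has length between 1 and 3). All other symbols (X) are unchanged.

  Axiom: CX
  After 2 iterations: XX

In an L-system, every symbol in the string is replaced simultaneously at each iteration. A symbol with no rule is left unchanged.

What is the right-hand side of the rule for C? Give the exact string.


Answer: X

Derivation:
Trying C -> X:
  Step 0: CX
  Step 1: XX
  Step 2: XX
Matches the given result.


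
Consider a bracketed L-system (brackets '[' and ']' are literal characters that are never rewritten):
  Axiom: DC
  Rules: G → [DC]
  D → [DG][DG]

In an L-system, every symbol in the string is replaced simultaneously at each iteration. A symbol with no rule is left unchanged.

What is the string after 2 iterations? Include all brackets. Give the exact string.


Answer: [[DG][DG][DC]][[DG][DG][DC]]C

Derivation:
Step 0: DC
Step 1: [DG][DG]C
Step 2: [[DG][DG][DC]][[DG][DG][DC]]C


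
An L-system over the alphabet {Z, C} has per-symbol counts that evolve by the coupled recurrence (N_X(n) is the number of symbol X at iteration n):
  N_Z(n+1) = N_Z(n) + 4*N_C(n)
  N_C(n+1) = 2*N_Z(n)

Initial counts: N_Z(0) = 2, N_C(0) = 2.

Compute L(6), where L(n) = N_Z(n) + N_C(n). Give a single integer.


Step 0: N_Z=2, N_C=2, L=4
Step 1: N_Z=10, N_C=4, L=14
Step 2: N_Z=26, N_C=20, L=46
Step 3: N_Z=106, N_C=52, L=158
Step 4: N_Z=314, N_C=212, L=526
Step 5: N_Z=1162, N_C=628, L=1790
Step 6: N_Z=3674, N_C=2324, L=5998

Answer: 5998


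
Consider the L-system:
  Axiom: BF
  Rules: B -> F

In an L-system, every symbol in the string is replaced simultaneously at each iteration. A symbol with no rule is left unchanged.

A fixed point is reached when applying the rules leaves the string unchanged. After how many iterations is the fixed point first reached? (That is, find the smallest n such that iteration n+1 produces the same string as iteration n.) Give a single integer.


Answer: 1

Derivation:
Step 0: BF
Step 1: FF
Step 2: FF  (unchanged — fixed point at step 1)


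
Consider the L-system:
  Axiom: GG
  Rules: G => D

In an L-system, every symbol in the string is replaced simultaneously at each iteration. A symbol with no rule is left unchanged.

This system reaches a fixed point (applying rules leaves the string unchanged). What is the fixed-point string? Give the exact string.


Answer: DD

Derivation:
Step 0: GG
Step 1: DD
Step 2: DD  (unchanged — fixed point at step 1)


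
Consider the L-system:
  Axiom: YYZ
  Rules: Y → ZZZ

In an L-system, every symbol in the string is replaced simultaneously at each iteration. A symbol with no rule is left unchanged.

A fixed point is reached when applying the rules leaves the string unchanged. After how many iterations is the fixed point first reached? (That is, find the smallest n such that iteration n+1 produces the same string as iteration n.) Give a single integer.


Step 0: YYZ
Step 1: ZZZZZZZ
Step 2: ZZZZZZZ  (unchanged — fixed point at step 1)

Answer: 1


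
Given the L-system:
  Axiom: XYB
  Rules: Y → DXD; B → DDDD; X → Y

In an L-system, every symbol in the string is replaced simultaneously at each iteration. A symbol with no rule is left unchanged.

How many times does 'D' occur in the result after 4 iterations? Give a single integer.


Answer: 12

Derivation:
Step 0: XYB  (0 'D')
Step 1: YDXDDDDD  (6 'D')
Step 2: DXDDYDDDDD  (8 'D')
Step 3: DYDDDXDDDDDD  (10 'D')
Step 4: DDXDDDDYDDDDDD  (12 'D')


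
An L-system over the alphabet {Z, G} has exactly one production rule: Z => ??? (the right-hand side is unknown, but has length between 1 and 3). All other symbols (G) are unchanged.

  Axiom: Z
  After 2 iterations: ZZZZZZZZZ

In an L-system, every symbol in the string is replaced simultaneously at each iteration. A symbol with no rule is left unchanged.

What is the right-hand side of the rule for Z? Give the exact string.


Trying Z => ZZZ:
  Step 0: Z
  Step 1: ZZZ
  Step 2: ZZZZZZZZZ
Matches the given result.

Answer: ZZZ


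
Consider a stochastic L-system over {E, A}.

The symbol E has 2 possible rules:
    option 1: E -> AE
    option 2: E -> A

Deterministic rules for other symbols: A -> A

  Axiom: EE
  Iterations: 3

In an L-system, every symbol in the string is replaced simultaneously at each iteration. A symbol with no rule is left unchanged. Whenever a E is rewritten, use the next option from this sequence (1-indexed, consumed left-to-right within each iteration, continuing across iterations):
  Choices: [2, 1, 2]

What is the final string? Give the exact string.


Step 0: EE
Step 1: AAE  (used choices [2, 1])
Step 2: AAA  (used choices [2])
Step 3: AAA  (used choices [])

Answer: AAA


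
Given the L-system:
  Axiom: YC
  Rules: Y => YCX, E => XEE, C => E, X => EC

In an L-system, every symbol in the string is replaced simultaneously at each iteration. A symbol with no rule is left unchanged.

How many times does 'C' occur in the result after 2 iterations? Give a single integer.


Step 0: YC  (1 'C')
Step 1: YCXE  (1 'C')
Step 2: YCXEECXEE  (2 'C')

Answer: 2


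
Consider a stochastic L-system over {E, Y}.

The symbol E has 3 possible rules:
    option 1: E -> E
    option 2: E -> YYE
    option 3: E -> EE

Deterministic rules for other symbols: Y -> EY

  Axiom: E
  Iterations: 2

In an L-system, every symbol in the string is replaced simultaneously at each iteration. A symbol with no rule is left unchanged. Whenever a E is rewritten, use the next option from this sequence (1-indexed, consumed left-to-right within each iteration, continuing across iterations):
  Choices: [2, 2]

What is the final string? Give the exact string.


Answer: EYEYYYE

Derivation:
Step 0: E
Step 1: YYE  (used choices [2])
Step 2: EYEYYYE  (used choices [2])


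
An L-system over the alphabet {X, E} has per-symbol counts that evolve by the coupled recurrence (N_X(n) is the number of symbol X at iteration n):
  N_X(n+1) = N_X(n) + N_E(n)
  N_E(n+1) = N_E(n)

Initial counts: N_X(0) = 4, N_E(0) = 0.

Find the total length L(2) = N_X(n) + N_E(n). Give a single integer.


Answer: 4

Derivation:
Step 0: N_X=4, N_E=0, L=4
Step 1: N_X=4, N_E=0, L=4
Step 2: N_X=4, N_E=0, L=4


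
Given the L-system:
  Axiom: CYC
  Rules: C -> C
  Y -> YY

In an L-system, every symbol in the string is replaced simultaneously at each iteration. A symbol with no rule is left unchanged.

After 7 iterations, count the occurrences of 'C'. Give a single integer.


Step 0: CYC  (2 'C')
Step 1: CYYC  (2 'C')
Step 2: CYYYYC  (2 'C')
Step 3: CYYYYYYYYC  (2 'C')
Step 4: CYYYYYYYYYYYYYYYYC  (2 'C')
Step 5: CYYYYYYYYYYYYYYYYYYYYYYYYYYYYYYYYC  (2 'C')
Step 6: CYYYYYYYYYYYYYYYYYYYYYYYYYYYYYYYYYYYYYYYYYYYYYYYYYYYYYYYYYYYYYYYYC  (2 'C')
Step 7: CYYYYYYYYYYYYYYYYYYYYYYYYYYYYYYYYYYYYYYYYYYYYYYYYYYYYYYYYYYYYYYYYYYYYYYYYYYYYYYYYYYYYYYYYYYYYYYYYYYYYYYYYYYYYYYYYYYYYYYYYYYYYYYYYC  (2 'C')

Answer: 2


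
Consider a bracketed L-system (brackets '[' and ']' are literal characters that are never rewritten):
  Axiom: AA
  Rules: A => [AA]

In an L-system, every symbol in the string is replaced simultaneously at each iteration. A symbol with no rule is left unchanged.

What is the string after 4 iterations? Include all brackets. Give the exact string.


Answer: [[[[AA][AA]][[AA][AA]]][[[AA][AA]][[AA][AA]]]][[[[AA][AA]][[AA][AA]]][[[AA][AA]][[AA][AA]]]]

Derivation:
Step 0: AA
Step 1: [AA][AA]
Step 2: [[AA][AA]][[AA][AA]]
Step 3: [[[AA][AA]][[AA][AA]]][[[AA][AA]][[AA][AA]]]
Step 4: [[[[AA][AA]][[AA][AA]]][[[AA][AA]][[AA][AA]]]][[[[AA][AA]][[AA][AA]]][[[AA][AA]][[AA][AA]]]]


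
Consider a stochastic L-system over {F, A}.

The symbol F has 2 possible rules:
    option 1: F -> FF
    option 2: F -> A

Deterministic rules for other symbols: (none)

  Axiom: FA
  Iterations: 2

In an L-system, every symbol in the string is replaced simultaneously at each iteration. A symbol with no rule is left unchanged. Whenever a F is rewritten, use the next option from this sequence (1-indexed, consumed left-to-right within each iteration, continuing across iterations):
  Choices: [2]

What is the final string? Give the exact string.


Answer: AA

Derivation:
Step 0: FA
Step 1: AA  (used choices [2])
Step 2: AA  (used choices [])


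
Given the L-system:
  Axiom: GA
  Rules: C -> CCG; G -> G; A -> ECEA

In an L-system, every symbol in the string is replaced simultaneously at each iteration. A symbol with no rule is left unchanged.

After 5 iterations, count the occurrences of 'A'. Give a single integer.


Step 0: GA  (1 'A')
Step 1: GECEA  (1 'A')
Step 2: GECCGEECEA  (1 'A')
Step 3: GECCGCCGGEECCGEECEA  (1 'A')
Step 4: GECCGCCGGCCGCCGGGEECCGCCGGEECCGEECEA  (1 'A')
Step 5: GECCGCCGGCCGCCGGGCCGCCGGCCGCCGGGGEECCGCCGGCCGCCGGGEECCGCCGGEECCGEECEA  (1 'A')

Answer: 1


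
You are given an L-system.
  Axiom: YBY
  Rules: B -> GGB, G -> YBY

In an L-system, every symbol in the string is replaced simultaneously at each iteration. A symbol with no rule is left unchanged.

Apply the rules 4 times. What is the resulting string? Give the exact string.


Step 0: YBY
Step 1: YGGBY
Step 2: YYBYYBYGGBY
Step 3: YYGGBYYGGBYYBYYBYGGBY
Step 4: YYYBYYBYGGBYYYBYYBYGGBYYGGBYYGGBYYBYYBYGGBY

Answer: YYYBYYBYGGBYYYBYYBYGGBYYGGBYYGGBYYBYYBYGGBY


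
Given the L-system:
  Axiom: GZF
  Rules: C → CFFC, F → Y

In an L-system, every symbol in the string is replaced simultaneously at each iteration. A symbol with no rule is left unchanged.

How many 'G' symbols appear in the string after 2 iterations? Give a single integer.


Answer: 1

Derivation:
Step 0: GZF  (1 'G')
Step 1: GZY  (1 'G')
Step 2: GZY  (1 'G')


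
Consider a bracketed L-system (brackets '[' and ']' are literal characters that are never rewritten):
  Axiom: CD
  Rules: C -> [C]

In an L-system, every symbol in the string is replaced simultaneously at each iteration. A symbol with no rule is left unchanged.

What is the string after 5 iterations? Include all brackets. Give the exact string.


Answer: [[[[[C]]]]]D

Derivation:
Step 0: CD
Step 1: [C]D
Step 2: [[C]]D
Step 3: [[[C]]]D
Step 4: [[[[C]]]]D
Step 5: [[[[[C]]]]]D


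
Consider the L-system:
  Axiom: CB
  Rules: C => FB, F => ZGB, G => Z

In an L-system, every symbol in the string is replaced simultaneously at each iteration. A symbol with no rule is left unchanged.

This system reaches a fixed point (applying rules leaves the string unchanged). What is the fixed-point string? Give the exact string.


Answer: ZZBBB

Derivation:
Step 0: CB
Step 1: FBB
Step 2: ZGBBB
Step 3: ZZBBB
Step 4: ZZBBB  (unchanged — fixed point at step 3)


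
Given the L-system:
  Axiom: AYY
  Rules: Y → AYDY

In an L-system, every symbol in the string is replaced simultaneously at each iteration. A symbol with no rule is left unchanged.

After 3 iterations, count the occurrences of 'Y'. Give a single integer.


Answer: 16

Derivation:
Step 0: AYY  (2 'Y')
Step 1: AAYDYAYDY  (4 'Y')
Step 2: AAAYDYDAYDYAAYDYDAYDY  (8 'Y')
Step 3: AAAAYDYDAYDYDAAYDYDAYDYAAAYDYDAYDYDAAYDYDAYDY  (16 'Y')


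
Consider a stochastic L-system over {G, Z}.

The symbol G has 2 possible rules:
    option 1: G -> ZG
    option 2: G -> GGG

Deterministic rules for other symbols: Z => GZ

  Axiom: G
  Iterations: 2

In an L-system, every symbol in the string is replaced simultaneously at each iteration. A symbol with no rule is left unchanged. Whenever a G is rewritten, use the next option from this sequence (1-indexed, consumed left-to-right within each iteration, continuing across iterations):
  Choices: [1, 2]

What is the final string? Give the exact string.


Step 0: G
Step 1: ZG  (used choices [1])
Step 2: GZGGG  (used choices [2])

Answer: GZGGG


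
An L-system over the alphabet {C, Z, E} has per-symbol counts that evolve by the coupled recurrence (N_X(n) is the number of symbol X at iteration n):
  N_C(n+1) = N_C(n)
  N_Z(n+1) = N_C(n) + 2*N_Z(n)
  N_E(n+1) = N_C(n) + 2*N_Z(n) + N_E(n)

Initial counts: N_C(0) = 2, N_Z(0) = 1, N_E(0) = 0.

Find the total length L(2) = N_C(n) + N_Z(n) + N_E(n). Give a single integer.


Step 0: N_C=2, N_Z=1, N_E=0, L=3
Step 1: N_C=2, N_Z=4, N_E=4, L=10
Step 2: N_C=2, N_Z=10, N_E=14, L=26

Answer: 26


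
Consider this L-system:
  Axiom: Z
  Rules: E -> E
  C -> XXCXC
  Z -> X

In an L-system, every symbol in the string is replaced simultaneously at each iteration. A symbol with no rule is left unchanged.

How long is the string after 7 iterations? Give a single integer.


Step 0: length = 1
Step 1: length = 1
Step 2: length = 1
Step 3: length = 1
Step 4: length = 1
Step 5: length = 1
Step 6: length = 1
Step 7: length = 1

Answer: 1


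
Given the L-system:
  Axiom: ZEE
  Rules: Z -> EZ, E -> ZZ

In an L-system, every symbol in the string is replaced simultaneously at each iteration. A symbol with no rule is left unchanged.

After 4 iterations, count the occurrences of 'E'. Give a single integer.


Answer: 17

Derivation:
Step 0: ZEE  (2 'E')
Step 1: EZZZZZ  (1 'E')
Step 2: ZZEZEZEZEZEZ  (5 'E')
Step 3: EZEZZZEZZZEZZZEZZZEZZZEZ  (7 'E')
Step 4: ZZEZZZEZEZEZZZEZEZEZZZEZEZEZZZEZEZEZZZEZEZEZZZEZ  (17 'E')


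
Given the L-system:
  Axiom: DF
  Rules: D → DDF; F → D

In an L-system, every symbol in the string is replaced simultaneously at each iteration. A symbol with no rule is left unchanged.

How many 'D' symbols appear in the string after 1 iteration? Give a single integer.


Step 0: DF  (1 'D')
Step 1: DDFD  (3 'D')

Answer: 3


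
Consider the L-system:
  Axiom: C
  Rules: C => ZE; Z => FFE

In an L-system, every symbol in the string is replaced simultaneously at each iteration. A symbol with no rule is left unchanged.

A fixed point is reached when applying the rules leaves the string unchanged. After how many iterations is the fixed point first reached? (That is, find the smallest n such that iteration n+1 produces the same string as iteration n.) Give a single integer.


Step 0: C
Step 1: ZE
Step 2: FFEE
Step 3: FFEE  (unchanged — fixed point at step 2)

Answer: 2


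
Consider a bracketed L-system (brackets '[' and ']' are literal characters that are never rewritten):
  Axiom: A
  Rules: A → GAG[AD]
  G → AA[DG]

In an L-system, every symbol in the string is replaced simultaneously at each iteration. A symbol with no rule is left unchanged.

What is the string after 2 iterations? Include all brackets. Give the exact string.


Answer: AA[DG]GAG[AD]AA[DG][GAG[AD]D]

Derivation:
Step 0: A
Step 1: GAG[AD]
Step 2: AA[DG]GAG[AD]AA[DG][GAG[AD]D]


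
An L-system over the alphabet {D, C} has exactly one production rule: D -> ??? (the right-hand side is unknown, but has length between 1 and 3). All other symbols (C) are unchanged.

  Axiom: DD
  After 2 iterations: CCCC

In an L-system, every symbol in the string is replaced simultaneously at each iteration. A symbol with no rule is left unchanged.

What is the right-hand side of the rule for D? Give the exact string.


Trying D -> CC:
  Step 0: DD
  Step 1: CCCC
  Step 2: CCCC
Matches the given result.

Answer: CC


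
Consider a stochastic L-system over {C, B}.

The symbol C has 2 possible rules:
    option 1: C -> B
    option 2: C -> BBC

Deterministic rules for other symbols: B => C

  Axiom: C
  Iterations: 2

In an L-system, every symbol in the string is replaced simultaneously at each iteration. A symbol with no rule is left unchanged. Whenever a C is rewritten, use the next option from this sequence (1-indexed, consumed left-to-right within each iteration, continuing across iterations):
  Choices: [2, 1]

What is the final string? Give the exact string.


Answer: CCB

Derivation:
Step 0: C
Step 1: BBC  (used choices [2])
Step 2: CCB  (used choices [1])


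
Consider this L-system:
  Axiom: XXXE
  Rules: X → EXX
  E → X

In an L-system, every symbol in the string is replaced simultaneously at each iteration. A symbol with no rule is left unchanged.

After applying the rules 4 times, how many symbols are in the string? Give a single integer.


Answer: 140

Derivation:
Step 0: length = 4
Step 1: length = 10
Step 2: length = 24
Step 3: length = 58
Step 4: length = 140


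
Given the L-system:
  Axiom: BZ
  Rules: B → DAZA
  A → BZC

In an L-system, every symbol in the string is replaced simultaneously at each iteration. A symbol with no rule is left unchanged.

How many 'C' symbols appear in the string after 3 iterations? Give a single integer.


Answer: 2

Derivation:
Step 0: BZ  (0 'C')
Step 1: DAZAZ  (0 'C')
Step 2: DBZCZBZCZ  (2 'C')
Step 3: DDAZAZCZDAZAZCZ  (2 'C')


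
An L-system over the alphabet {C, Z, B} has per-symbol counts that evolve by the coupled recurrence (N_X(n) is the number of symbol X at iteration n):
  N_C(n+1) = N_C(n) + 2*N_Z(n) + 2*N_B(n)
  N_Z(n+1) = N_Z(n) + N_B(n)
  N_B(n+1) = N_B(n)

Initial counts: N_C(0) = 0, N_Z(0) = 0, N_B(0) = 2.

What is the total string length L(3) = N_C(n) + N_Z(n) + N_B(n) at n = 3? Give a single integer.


Answer: 32

Derivation:
Step 0: N_C=0, N_Z=0, N_B=2, L=2
Step 1: N_C=4, N_Z=2, N_B=2, L=8
Step 2: N_C=12, N_Z=4, N_B=2, L=18
Step 3: N_C=24, N_Z=6, N_B=2, L=32


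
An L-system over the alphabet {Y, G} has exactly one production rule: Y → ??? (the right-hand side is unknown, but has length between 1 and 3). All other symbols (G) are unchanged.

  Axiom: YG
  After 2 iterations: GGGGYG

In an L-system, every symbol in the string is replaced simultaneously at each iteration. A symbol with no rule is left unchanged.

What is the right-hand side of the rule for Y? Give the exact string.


Answer: GGY

Derivation:
Trying Y → GGY:
  Step 0: YG
  Step 1: GGYG
  Step 2: GGGGYG
Matches the given result.


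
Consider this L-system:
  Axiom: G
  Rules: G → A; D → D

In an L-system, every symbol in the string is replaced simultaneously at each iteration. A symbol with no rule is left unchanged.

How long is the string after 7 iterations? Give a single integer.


Answer: 1

Derivation:
Step 0: length = 1
Step 1: length = 1
Step 2: length = 1
Step 3: length = 1
Step 4: length = 1
Step 5: length = 1
Step 6: length = 1
Step 7: length = 1
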